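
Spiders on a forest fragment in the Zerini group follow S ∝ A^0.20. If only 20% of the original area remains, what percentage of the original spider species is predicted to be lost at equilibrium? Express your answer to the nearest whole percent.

S_new/S_old = (A_new/A_old)^z = 0.2^0.2
= exp(0.2 × ln 0.2) = exp(0.2 × -1.6094) = exp(-0.3219) ≈ 0.7248
Fraction lost = 1 − 0.7248 = 0.2752

28%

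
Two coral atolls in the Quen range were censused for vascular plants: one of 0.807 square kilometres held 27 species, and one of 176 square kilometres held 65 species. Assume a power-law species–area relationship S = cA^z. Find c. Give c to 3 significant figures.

28.0

z = ln(S₂/S₁) / ln(A₂/A₁) = ln(65/27) / ln(176/0.807) = 0.8786 / 5.3849 = 0.1632
c = S₁ / A₁^z = 27 / 0.807^0.1632 = 27 / 0.9656 = 27.96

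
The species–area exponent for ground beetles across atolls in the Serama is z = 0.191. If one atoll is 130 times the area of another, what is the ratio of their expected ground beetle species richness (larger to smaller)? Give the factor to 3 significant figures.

2.53

S₂/S₁ = (A₂/A₁)^z = 130^0.191
ln(S₂/S₁) = 0.191 × ln 130 = 0.191 × 4.8675 = 0.9297
S₂/S₁ = e^0.9297 ≈ 2.534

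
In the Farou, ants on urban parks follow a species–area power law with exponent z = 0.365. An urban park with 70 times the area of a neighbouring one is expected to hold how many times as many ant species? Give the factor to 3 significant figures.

4.71

S₂/S₁ = (A₂/A₁)^z = 70^0.365
ln(S₂/S₁) = 0.365 × ln 70 = 0.365 × 4.2485 = 1.5507
S₂/S₁ = e^1.5507 ≈ 4.715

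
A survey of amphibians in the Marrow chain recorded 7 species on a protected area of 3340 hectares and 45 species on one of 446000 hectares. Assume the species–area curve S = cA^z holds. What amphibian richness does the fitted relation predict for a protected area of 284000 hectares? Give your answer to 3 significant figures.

37.9

z = ln(45/7) / ln(446000/3340) = 1.8608 / 4.8943 = 0.3802
c = 7 / 3340^0.3802 = 7 / 21.86 = 0.3202
S₃ = 0.3202 × 284000^0.3802 = 0.3202 × 118.4 ≈ 37.9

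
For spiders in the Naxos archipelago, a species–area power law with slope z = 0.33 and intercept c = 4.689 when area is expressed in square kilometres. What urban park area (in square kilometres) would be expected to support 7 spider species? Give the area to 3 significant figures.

7 = 4.689 × A^0.33  ⇒  A^0.33 = 7/4.689 = 1.493
ln A = ln(1.493) / 0.33 = 0.4007 / 0.33 = 1.2142
A = e^1.2142 ≈ 3.368 square kilometres

3.37 square kilometres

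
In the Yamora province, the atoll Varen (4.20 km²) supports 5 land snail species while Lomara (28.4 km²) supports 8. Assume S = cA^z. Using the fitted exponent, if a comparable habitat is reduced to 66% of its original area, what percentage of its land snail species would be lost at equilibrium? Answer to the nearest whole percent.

10%

z = ln(8/5) / ln(28.4/4.2) = 0.4700 / 1.9113 = 0.2459
S_new/S_old = (A_new/A_old)^z = 0.66^0.2459 = exp(0.2459 × -0.4155) = 0.9029
Fraction lost = 1 − 0.9029 = 0.09713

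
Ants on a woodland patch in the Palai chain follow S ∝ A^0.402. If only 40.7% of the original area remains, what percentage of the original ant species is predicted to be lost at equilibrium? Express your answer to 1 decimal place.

30.3%

S_new/S_old = (A_new/A_old)^z = 0.407^0.402
= exp(0.402 × ln 0.407) = exp(0.402 × -0.8989) = exp(-0.3614) ≈ 0.6967
Fraction lost = 1 − 0.6967 = 0.3033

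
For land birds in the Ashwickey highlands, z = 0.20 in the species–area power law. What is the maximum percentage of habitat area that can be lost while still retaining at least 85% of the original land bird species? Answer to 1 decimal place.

Need (A_new/A_old)^0.2 = 0.85, so A_new/A_old = 0.85^(1/0.2) = 0.85^5
ln(A_new/A_old) = ln 0.85 / 0.2 = -0.1625 / 0.2 = -0.8126
A_new/A_old = e^-0.8126 ≈ 0.4437
Fraction that can be lost = 1 − 0.4437 = 0.5563

55.6%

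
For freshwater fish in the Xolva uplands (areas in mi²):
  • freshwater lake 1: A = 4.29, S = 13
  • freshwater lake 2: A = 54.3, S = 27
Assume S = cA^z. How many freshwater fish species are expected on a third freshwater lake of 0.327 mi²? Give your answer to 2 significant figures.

6.2

z = ln(27/13) / ln(54.3/4.29) = 0.7309 / 2.5382 = 0.2880
c = 13 / 4.29^0.2880 = 13 / 1.521 = 8.547
S₃ = 8.547 × 0.327^0.2880 = 8.547 × 0.7248 ≈ 6.195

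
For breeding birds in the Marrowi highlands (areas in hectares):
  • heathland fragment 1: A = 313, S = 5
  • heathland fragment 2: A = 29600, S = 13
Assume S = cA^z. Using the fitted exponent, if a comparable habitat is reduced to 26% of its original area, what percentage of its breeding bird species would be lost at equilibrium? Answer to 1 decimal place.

24.6%

z = ln(13/5) / ln(29600/313) = 0.9555 / 4.5493 = 0.2100
S_new/S_old = (A_new/A_old)^z = 0.26^0.2100 = exp(0.2100 × -1.3471) = 0.7536
Fraction lost = 1 − 0.7536 = 0.2464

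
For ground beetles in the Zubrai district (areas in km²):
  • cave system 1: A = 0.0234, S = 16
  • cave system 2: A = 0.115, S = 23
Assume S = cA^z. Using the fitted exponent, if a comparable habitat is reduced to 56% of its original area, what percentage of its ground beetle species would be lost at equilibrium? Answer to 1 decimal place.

z = ln(23/16) / ln(0.115/0.0234) = 0.3629 / 1.5922 = 0.2279
S_new/S_old = (A_new/A_old)^z = 0.56^0.2279 = exp(0.2279 × -0.5798) = 0.8762
Fraction lost = 1 − 0.8762 = 0.1238

12.4%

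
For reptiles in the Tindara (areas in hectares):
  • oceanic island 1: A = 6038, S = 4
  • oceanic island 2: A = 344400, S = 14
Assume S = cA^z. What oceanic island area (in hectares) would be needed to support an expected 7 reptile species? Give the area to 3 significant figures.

z = ln(14/4) / ln(344400/6038) = 1.2528 / 4.0437 = 0.3098
c = 4 / 6038^0.3098 = 4 / 14.84 = 0.2696
A = (7/0.2696)^(1/0.3098) ⇒ ln A = ln(25.96)/0.3098 = 10.5122
A = e^10.5122 ≈ 36761 hectares

36800 hectares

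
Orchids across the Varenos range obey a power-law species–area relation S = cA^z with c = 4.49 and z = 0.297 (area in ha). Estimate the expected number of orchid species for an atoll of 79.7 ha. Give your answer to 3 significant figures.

S = 4.49 × 79.7^0.297
ln S = ln 4.49 + 0.297 × ln 79.7 = 1.5019 + 0.297 × 4.3783 = 2.8022
S = e^2.8022 ≈ 16.48

16.5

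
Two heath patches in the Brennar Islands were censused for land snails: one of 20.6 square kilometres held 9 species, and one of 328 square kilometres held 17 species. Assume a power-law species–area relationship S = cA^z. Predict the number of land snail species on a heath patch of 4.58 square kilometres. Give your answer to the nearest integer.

6

z = ln(17/9) / ln(328/20.6) = 0.6360 / 2.7677 = 0.2298
c = 9 / 20.6^0.2298 = 9 / 2.004 = 4.491
S₃ = 4.491 × 4.58^0.2298 = 4.491 × 1.419 ≈ 6.371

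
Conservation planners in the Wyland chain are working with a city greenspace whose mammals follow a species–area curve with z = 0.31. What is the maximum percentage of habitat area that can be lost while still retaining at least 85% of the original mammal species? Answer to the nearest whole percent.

41%

Need (A_new/A_old)^0.31 = 0.85, so A_new/A_old = 0.85^(1/0.31) = 0.85^3.226
ln(A_new/A_old) = ln 0.85 / 0.31 = -0.1625 / 0.31 = -0.5243
A_new/A_old = e^-0.5243 ≈ 0.592
Fraction that can be lost = 1 − 0.592 = 0.408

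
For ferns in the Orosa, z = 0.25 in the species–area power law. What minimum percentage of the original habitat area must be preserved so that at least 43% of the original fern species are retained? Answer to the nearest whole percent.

3%

Need (A_new/A_old)^0.25 = 0.43, so A_new/A_old = 0.43^(1/0.25) = 0.43^4
ln(A_new/A_old) = ln 0.43 / 0.25 = -0.8440 / 0.25 = -3.3759
A_new/A_old = e^-3.3759 ≈ 0.03419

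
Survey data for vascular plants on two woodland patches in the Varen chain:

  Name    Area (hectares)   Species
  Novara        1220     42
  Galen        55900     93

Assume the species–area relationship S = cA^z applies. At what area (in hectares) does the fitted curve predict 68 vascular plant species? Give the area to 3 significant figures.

z = ln(93/42) / ln(55900/1220) = 0.7949 / 3.8247 = 0.2078
c = 42 / 1220^0.2078 = 42 / 4.38 = 9.589
A = (68/9.589)^(1/0.2078) ⇒ ln A = ln(7.091)/0.2078 = 9.4249
A = e^9.4249 ≈ 12393 hectares

12400 hectares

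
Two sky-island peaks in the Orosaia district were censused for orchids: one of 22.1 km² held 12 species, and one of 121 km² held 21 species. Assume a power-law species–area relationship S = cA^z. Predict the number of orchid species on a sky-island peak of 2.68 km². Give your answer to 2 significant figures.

z = ln(21/12) / ln(121/22.1) = 0.5596 / 1.7002 = 0.3291
c = 12 / 22.1^0.3291 = 12 / 2.77 = 4.332
S₃ = 4.332 × 2.68^0.3291 = 4.332 × 1.383 ≈ 5.992

6.0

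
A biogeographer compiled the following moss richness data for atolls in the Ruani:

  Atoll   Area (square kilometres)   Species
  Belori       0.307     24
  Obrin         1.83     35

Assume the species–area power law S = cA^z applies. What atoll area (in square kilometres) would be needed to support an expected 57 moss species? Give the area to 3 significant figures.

z = ln(35/24) / ln(1.83/0.307) = 0.3773 / 1.7852 = 0.2113
c = 24 / 0.307^0.2113 = 24 / 0.7791 = 30.8
A = (57/30.8)^(1/0.2113) ⇒ ln A = ln(1.85)/0.2113 = 2.9120
A = e^2.9120 ≈ 18.39 square kilometres

18.4 square kilometres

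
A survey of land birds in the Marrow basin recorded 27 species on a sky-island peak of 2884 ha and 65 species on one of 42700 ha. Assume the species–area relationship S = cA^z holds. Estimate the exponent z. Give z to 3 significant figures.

0.326

Taking logs: ln S = ln c + z ln A, so z = (ln S₂ − ln S₁)/(ln A₂ − ln A₁).
z = ln(65/27) / ln(42700/2884) = ln(2.407) / ln(14.81) = 0.8786 / 2.6950 = 0.3260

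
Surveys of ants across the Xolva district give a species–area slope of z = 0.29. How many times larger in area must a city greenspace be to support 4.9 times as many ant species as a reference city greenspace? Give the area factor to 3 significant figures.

(A₂/A₁)^0.29 = 4.9, so A₂/A₁ = 4.9^(1/0.29) = 4.9^3.448
ln(A₂/A₁) = ln 4.9 / 0.29 = 1.5892 / 0.29 = 5.4801
A₂/A₁ = e^5.4801 ≈ 239.9

240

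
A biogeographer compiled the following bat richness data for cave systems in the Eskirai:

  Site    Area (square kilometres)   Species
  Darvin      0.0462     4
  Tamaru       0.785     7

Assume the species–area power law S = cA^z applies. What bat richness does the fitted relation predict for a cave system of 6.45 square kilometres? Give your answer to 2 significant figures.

11

z = ln(7/4) / ln(0.785/0.0462) = 0.5596 / 2.8327 = 0.1976
c = 4 / 0.0462^0.1976 = 4 / 0.5447 = 7.343
S₃ = 7.343 × 6.45^0.1976 = 7.343 × 1.445 ≈ 10.61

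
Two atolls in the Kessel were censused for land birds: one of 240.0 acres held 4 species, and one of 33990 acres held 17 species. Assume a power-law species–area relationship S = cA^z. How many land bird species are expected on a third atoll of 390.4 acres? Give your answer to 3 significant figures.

z = ln(17/4) / ln(33990/240) = 1.4469 / 4.9532 = 0.2921
c = 4 / 240^0.2921 = 4 / 4.958 = 0.8068
S₃ = 0.8068 × 390.4^0.2921 = 0.8068 × 5.715 ≈ 4.611

4.61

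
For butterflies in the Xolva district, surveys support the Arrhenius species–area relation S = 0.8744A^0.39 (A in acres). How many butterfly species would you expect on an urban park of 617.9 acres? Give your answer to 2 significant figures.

S = 0.8744 × 617.9^0.39
ln S = ln 0.8744 + 0.39 × ln 617.9 = -0.1342 + 0.39 × 6.4263 = 2.3721
S = e^2.3721 ≈ 10.72

11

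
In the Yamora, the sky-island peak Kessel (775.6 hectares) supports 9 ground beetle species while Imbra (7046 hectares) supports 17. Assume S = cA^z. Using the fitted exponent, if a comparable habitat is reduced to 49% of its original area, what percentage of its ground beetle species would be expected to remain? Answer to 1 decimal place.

z = ln(17/9) / ln(7046/775.6) = 0.6360 / 2.2066 = 0.2882
S_new/S_old = (A_new/A_old)^z = 0.49^0.2882 = exp(0.2882 × -0.7133) = 0.8142

81.4%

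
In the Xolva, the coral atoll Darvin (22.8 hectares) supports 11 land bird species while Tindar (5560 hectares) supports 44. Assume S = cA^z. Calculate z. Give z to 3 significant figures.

Taking logs: ln S = ln c + z ln A, so z = (ln S₂ − ln S₁)/(ln A₂ − ln A₁).
z = ln(44/11) / ln(5560/22.8) = ln(4) / ln(243.9) = 1.3863 / 5.4966 = 0.2522

0.252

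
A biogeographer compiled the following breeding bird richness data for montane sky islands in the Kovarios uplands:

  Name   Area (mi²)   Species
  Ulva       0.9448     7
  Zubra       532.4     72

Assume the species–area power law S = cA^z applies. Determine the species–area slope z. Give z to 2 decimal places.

0.37

Taking logs: ln S = ln c + z ln A, so z = (ln S₂ − ln S₁)/(ln A₂ − ln A₁).
z = ln(72/7) / ln(532.4/0.9448) = ln(10.29) / ln(563.5) = 2.3308 / 6.3342 = 0.3680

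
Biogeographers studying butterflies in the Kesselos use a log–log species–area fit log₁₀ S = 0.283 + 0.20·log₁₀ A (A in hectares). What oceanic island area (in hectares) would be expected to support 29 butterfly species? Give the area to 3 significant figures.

789000 hectares

29 = 1.919 × A^0.2  ⇒  A^0.2 = 29/1.919 = 15.11
ln A = ln(15.11) / 0.2 = 2.7157 / 0.2 = 13.5783
A = e^13.5783 ≈ 788842 hectares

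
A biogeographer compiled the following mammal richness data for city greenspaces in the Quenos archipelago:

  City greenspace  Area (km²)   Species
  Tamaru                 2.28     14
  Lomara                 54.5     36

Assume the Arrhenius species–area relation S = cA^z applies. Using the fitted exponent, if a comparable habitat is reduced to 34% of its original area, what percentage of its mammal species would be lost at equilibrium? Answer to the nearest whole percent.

z = ln(36/14) / ln(54.5/2.28) = 0.9445 / 3.1740 = 0.2976
S_new/S_old = (A_new/A_old)^z = 0.34^0.2976 = exp(0.2976 × -1.0788) = 0.7254
Fraction lost = 1 − 0.7254 = 0.2746

27%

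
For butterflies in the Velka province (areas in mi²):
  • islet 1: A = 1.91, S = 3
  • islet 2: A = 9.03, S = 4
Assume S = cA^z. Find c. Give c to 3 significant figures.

2.66

z = ln(S₂/S₁) / ln(A₂/A₁) = ln(4/3) / ln(9.03/1.91) = 0.2877 / 1.5534 = 0.1852
c = S₁ / A₁^z = 3 / 1.91^0.1852 = 3 / 1.127 = 2.661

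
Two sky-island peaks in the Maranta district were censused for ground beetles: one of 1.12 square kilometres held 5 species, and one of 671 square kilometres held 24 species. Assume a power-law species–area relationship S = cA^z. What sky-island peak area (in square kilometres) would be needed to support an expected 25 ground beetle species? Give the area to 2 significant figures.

790 square kilometres

z = ln(24/5) / ln(671/1.12) = 1.5686 / 6.3954 = 0.2453
c = 5 / 1.12^0.2453 = 5 / 1.028 = 4.863
A = (25/4.863)^(1/0.2453) ⇒ ln A = ln(5.141)/0.2453 = 6.6752
A = e^6.6752 ≈ 792.5 square kilometres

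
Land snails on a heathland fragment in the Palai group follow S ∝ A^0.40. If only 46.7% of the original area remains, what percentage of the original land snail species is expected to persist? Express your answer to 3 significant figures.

S_new/S_old = (A_new/A_old)^z = 0.467^0.4
= exp(0.4 × ln 0.467) = exp(0.4 × -0.7614) = exp(-0.3046) ≈ 0.7374

73.7%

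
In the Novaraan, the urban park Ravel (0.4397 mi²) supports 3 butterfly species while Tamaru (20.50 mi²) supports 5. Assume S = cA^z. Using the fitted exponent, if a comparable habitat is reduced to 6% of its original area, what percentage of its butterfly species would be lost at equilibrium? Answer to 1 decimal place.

31.2%

z = ln(5/3) / ln(20.5/0.4397) = 0.5108 / 3.8421 = 0.1330
S_new/S_old = (A_new/A_old)^z = 0.06^0.1330 = exp(0.1330 × -2.8134) = 0.6879
Fraction lost = 1 − 0.6879 = 0.3121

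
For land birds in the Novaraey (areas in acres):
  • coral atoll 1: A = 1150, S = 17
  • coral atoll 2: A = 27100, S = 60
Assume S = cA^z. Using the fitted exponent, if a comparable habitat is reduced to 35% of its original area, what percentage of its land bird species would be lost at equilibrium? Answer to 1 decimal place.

z = ln(60/17) / ln(27100/1150) = 1.2611 / 3.1598 = 0.3991
S_new/S_old = (A_new/A_old)^z = 0.35^0.3991 = exp(0.3991 × -1.0498) = 0.6577
Fraction lost = 1 − 0.6577 = 0.3423

34.2%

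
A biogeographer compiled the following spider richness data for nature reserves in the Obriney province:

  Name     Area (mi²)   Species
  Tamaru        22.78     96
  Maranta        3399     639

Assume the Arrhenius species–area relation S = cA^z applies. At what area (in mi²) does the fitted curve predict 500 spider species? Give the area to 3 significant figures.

z = ln(639/96) / ln(3399/22.78) = 1.8956 / 5.0054 = 0.3787
c = 96 / 22.78^0.3787 = 96 / 3.267 = 29.39
A = (500/29.39)^(1/0.3787) ⇒ ln A = ln(17.01)/0.3787 = 7.4835
A = e^7.4835 ≈ 1778 mi²

1780 mi²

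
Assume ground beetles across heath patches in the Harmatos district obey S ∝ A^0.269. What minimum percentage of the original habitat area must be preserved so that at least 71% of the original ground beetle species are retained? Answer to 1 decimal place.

Need (A_new/A_old)^0.269 = 0.71, so A_new/A_old = 0.71^(1/0.269) = 0.71^3.717
ln(A_new/A_old) = ln 0.71 / 0.269 = -0.3425 / 0.269 = -1.2732
A_new/A_old = e^-1.2732 ≈ 0.2799

28.0%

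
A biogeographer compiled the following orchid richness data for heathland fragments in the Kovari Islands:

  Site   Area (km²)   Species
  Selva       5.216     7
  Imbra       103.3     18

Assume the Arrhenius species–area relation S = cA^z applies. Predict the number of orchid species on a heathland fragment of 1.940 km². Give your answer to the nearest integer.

z = ln(18/7) / ln(103.3/5.216) = 0.9445 / 2.9859 = 0.3163
c = 7 / 5.216^0.3163 = 7 / 1.686 = 4.151
S₃ = 4.151 × 1.94^0.3163 = 4.151 × 1.233 ≈ 5.12

5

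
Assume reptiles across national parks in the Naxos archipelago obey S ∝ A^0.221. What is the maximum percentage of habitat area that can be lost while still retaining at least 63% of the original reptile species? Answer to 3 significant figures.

87.6%

Need (A_new/A_old)^0.221 = 0.63, so A_new/A_old = 0.63^(1/0.221) = 0.63^4.525
ln(A_new/A_old) = ln 0.63 / 0.221 = -0.4620 / 0.221 = -2.0907
A_new/A_old = e^-2.0907 ≈ 0.1236
Fraction that can be lost = 1 − 0.1236 = 0.8764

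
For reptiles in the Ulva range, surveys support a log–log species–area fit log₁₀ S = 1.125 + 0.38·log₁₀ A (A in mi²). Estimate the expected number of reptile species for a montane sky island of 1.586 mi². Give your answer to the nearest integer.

16 species

S = 13.34 × 1.586^0.38 = 13.34 × 1.192 ≈ 15.89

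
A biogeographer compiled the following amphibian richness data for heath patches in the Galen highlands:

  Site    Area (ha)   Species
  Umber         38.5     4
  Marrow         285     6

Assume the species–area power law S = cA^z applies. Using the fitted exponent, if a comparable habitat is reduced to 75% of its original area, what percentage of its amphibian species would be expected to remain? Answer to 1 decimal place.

z = ln(6/4) / ln(285/38.5) = 0.4055 / 2.0018 = 0.2025
S_new/S_old = (A_new/A_old)^z = 0.75^0.2025 = exp(0.2025 × -0.2877) = 0.9434

94.3%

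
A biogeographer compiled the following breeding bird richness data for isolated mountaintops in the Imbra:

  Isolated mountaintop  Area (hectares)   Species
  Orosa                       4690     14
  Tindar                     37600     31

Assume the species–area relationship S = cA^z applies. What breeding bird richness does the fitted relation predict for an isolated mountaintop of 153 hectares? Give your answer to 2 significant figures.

z = ln(31/14) / ln(37600/4690) = 0.7949 / 2.0816 = 0.3819
c = 14 / 4690^0.3819 = 14 / 25.23 = 0.5548
S₃ = 0.5548 × 153^0.3819 = 0.5548 × 6.828 ≈ 3.788

3.8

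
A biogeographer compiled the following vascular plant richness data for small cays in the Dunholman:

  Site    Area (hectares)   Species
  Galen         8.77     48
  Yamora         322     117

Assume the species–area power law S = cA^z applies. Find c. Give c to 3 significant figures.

z = ln(S₂/S₁) / ln(A₂/A₁) = ln(117/48) / ln(322/8.77) = 0.8910 / 3.6032 = 0.2473
c = S₁ / A₁^z = 48 / 8.77^0.2473 = 48 / 1.711 = 28.06

28.1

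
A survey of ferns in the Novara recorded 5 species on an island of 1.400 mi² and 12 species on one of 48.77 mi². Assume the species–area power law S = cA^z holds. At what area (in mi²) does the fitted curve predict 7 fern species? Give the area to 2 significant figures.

z = ln(12/5) / ln(48.77/1.4) = 0.8755 / 3.5506 = 0.2466
c = 5 / 1.4^0.2466 = 5 / 1.087 = 4.602
A = (7/4.602)^(1/0.2466) ⇒ ln A = ln(1.521)/0.2466 = 1.7011
A = e^1.7011 ≈ 5.48 mi²

5.5 mi²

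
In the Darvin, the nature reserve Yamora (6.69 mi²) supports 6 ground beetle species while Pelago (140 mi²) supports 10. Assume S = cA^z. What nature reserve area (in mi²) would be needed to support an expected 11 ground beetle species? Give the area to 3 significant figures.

247 mi²

z = ln(10/6) / ln(140/6.69) = 0.5108 / 3.0410 = 0.1680
c = 6 / 6.69^0.1680 = 6 / 1.376 = 4.36
A = (11/4.36)^(1/0.1680) ⇒ ln A = ln(2.523)/0.1680 = 5.5090
A = e^5.5090 ≈ 246.9 mi²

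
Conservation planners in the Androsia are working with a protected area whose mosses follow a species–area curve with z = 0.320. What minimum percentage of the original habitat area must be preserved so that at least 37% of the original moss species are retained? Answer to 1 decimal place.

Need (A_new/A_old)^0.32 = 0.37, so A_new/A_old = 0.37^(1/0.32) = 0.37^3.125
ln(A_new/A_old) = ln 0.37 / 0.32 = -0.9943 / 0.32 = -3.1070
A_new/A_old = e^-3.1070 ≈ 0.04473

4.5%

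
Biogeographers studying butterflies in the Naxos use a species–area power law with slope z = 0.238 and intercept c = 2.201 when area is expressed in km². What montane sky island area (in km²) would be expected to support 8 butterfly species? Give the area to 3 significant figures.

8 = 2.201 × A^0.238  ⇒  A^0.238 = 8/2.201 = 3.635
ln A = ln(3.635) / 0.238 = 1.2905 / 0.238 = 5.4224
A = e^5.4224 ≈ 226.4 km²

226 km²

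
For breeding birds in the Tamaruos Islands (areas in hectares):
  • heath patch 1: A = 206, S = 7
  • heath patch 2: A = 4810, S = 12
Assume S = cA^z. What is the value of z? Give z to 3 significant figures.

0.171

Taking logs: ln S = ln c + z ln A, so z = (ln S₂ − ln S₁)/(ln A₂ − ln A₁).
z = ln(12/7) / ln(4810/206) = ln(1.714) / ln(23.35) = 0.5390 / 3.1506 = 0.1711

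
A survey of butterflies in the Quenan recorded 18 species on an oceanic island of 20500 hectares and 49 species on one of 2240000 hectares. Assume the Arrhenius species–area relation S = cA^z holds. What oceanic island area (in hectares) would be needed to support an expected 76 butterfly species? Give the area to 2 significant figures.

z = ln(49/18) / ln(2240000/20500) = 1.0014 / 4.6938 = 0.2134
c = 18 / 20500^0.2134 = 18 / 8.316 = 2.164
A = (76/2.164)^(1/0.2134) ⇒ ln A = ln(35.11)/0.2134 = 16.6792
A = e^16.6792 ≈ 17525706 hectares

18000000 hectares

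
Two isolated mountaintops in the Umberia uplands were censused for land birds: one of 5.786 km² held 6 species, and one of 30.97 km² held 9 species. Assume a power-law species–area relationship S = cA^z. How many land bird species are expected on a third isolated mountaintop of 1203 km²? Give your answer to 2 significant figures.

22

z = ln(9/6) / ln(30.97/5.786) = 0.4055 / 1.6776 = 0.2417
c = 6 / 5.786^0.2417 = 6 / 1.528 = 3.925
S₃ = 3.925 × 1203^0.2417 = 3.925 × 5.553 ≈ 21.8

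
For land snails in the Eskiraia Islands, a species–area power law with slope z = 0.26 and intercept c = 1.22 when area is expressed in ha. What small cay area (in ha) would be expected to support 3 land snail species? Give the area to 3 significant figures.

31.8 ha

3 = 1.22 × A^0.26  ⇒  A^0.26 = 3/1.22 = 2.459
ln A = ln(2.459) / 0.26 = 0.8998 / 0.26 = 3.4606
A = e^3.4606 ≈ 31.84 ha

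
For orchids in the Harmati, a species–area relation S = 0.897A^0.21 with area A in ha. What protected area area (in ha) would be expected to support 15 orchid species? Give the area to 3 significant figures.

15 = 0.897 × A^0.21  ⇒  A^0.21 = 15/0.897 = 16.72
ln A = ln(16.72) / 0.21 = 2.8167 / 0.21 = 13.4131
A = e^13.4131 ≈ 668702 ha

669000 ha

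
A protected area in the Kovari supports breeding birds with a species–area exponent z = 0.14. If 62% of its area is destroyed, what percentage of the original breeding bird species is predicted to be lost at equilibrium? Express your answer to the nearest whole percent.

S_new/S_old = (A_new/A_old)^z = 0.38^0.14
= exp(0.14 × ln 0.38) = exp(0.14 × -0.9676) = exp(-0.1355) ≈ 0.8733
Fraction lost = 1 − 0.8733 = 0.1267

13%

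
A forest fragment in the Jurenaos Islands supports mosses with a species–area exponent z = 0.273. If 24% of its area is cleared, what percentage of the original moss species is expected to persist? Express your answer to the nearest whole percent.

S_new/S_old = (A_new/A_old)^z = 0.76^0.273
= exp(0.273 × ln 0.76) = exp(0.273 × -0.2744) = exp(-0.0749) ≈ 0.9278

93%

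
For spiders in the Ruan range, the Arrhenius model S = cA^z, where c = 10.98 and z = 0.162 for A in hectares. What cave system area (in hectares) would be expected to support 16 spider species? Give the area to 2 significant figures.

10 hectares

16 = 10.98 × A^0.162  ⇒  A^0.162 = 16/10.98 = 1.457
ln A = ln(1.457) / 0.162 = 0.3765 / 0.162 = 2.3242
A = e^2.3242 ≈ 10.22 hectares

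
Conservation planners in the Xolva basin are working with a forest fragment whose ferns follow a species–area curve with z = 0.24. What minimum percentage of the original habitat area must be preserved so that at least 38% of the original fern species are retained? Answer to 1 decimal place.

1.8%

Need (A_new/A_old)^0.24 = 0.38, so A_new/A_old = 0.38^(1/0.24) = 0.38^4.167
ln(A_new/A_old) = ln 0.38 / 0.24 = -0.9676 / 0.24 = -4.0316
A_new/A_old = e^-4.0316 ≈ 0.01775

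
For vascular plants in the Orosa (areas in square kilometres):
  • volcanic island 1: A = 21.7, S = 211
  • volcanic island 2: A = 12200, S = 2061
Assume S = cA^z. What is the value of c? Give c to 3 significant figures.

z = ln(S₂/S₁) / ln(A₂/A₁) = ln(2061/211) / ln(12200/21.7) = 2.2791 / 6.3319 = 0.3599
c = S₁ / A₁^z = 211 / 21.7^0.3599 = 211 / 3.027 = 69.7

69.7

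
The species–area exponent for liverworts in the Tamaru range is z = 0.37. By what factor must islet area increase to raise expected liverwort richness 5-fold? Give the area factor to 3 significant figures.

(A₂/A₁)^0.37 = 5, so A₂/A₁ = 5^(1/0.37) = 5^2.703
ln(A₂/A₁) = ln 5 / 0.37 = 1.6094 / 0.37 = 4.3498
A₂/A₁ = e^4.3498 ≈ 77.47

77.5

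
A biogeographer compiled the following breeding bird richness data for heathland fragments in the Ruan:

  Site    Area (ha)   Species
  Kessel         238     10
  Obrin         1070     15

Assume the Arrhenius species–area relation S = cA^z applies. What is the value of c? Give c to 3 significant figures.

2.29

z = ln(S₂/S₁) / ln(A₂/A₁) = ln(15/10) / ln(1070/238) = 0.4055 / 1.5031 = 0.2697
c = S₁ / A₁^z = 10 / 238^0.2697 = 10 / 4.376 = 2.285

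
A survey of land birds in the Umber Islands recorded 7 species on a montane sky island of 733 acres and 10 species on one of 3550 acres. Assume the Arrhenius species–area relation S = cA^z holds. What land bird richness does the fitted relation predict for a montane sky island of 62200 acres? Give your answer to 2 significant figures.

z = ln(10/7) / ln(3550/733) = 0.3567 / 1.5776 = 0.2261
c = 7 / 733^0.2261 = 7 / 4.444 = 1.575
S₃ = 1.575 × 62200^0.2261 = 1.575 × 12.13 ≈ 19.11

19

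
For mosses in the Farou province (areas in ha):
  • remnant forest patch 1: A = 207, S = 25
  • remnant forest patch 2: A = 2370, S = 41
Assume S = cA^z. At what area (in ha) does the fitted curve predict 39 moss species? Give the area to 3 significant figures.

1850 ha

z = ln(41/25) / ln(2370/207) = 0.4947 / 2.4379 = 0.2029
c = 25 / 207^0.2029 = 25 / 2.951 = 8.472
A = (39/8.472)^(1/0.2029) ⇒ ln A = ln(4.603)/0.2029 = 7.5242
A = e^7.5242 ≈ 1852 ha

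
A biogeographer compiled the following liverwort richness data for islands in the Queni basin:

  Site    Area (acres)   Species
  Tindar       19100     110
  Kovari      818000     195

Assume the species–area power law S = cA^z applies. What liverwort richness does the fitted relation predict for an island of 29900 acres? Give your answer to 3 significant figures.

z = ln(195/110) / ln(818000/19100) = 0.5725 / 3.7572 = 0.1524
c = 110 / 19100^0.1524 = 110 / 4.491 = 24.49
S₃ = 24.49 × 29900^0.1524 = 24.49 × 4.808 ≈ 117.8

118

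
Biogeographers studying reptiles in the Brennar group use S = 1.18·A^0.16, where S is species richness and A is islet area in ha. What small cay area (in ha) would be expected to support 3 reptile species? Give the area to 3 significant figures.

3 = 1.18 × A^0.16  ⇒  A^0.16 = 3/1.18 = 2.542
ln A = ln(2.542) / 0.16 = 0.9331 / 0.16 = 5.8319
A = e^5.8319 ≈ 341 ha

341 ha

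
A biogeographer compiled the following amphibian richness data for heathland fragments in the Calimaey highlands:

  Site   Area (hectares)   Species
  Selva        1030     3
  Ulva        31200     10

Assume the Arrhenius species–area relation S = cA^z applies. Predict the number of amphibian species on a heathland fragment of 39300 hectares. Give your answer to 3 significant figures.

z = ln(10/3) / ln(31200/1030) = 1.2040 / 3.4109 = 0.3530
c = 3 / 1030^0.3530 = 3 / 11.57 = 0.2592
S₃ = 0.2592 × 39300^0.3530 = 0.2592 × 41.85 ≈ 10.85

10.8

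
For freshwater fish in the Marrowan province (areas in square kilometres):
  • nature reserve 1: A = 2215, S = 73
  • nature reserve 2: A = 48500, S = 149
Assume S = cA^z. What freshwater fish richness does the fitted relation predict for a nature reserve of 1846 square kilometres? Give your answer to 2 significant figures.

z = ln(149/73) / ln(48500/2215) = 0.7135 / 3.0863 = 0.2312
c = 73 / 2215^0.2312 = 73 / 5.934 = 12.3
S₃ = 12.3 × 1846^0.2312 = 12.3 × 5.69 ≈ 69.99

70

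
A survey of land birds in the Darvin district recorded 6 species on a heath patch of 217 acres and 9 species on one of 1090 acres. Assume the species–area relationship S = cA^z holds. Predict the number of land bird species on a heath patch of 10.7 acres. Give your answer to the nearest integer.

3

z = ln(9/6) / ln(1090/217) = 0.4055 / 1.6140 = 0.2512
c = 6 / 217^0.2512 = 6 / 3.863 = 1.553
S₃ = 1.553 × 10.7^0.2512 = 1.553 × 1.814 ≈ 2.817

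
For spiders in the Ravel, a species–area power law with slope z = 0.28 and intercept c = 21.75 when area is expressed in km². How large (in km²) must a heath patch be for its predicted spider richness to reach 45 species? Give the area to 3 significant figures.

13.4 km²

45 = 21.75 × A^0.28  ⇒  A^0.28 = 45/21.75 = 2.069
ln A = ln(2.069) / 0.28 = 0.7270 / 0.28 = 2.5966
A = e^2.5966 ≈ 13.42 km²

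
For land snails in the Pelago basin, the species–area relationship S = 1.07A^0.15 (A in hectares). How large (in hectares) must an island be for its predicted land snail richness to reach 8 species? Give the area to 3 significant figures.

8 = 1.07 × A^0.15  ⇒  A^0.15 = 8/1.07 = 7.477
ln A = ln(7.477) / 0.15 = 2.0118 / 0.15 = 13.4119
A = e^13.4119 ≈ 667895 hectares

668000 hectares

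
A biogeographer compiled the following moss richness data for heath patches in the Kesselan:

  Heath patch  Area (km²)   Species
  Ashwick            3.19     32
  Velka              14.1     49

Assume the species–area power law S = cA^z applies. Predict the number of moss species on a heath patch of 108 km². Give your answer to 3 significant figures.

87.8

z = ln(49/32) / ln(14.1/3.19) = 0.4261 / 1.4862 = 0.2867
c = 32 / 3.19^0.2867 = 32 / 1.395 = 22.95
S₃ = 22.95 × 108^0.2867 = 22.95 × 3.828 ≈ 87.84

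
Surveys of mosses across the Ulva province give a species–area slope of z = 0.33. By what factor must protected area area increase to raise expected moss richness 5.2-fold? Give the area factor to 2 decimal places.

147.81

(A₂/A₁)^0.33 = 5.2, so A₂/A₁ = 5.2^(1/0.33) = 5.2^3.03
ln(A₂/A₁) = ln 5.2 / 0.33 = 1.6487 / 0.33 = 4.9959
A₂/A₁ = e^4.9959 ≈ 147.8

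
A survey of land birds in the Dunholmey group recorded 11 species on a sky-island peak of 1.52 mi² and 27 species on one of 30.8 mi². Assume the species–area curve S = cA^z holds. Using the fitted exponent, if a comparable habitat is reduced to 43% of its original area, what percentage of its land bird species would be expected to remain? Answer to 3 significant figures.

z = ln(27/11) / ln(30.8/1.52) = 0.8979 / 3.0088 = 0.2984
S_new/S_old = (A_new/A_old)^z = 0.43^0.2984 = exp(0.2984 × -0.8440) = 0.7773

77.7%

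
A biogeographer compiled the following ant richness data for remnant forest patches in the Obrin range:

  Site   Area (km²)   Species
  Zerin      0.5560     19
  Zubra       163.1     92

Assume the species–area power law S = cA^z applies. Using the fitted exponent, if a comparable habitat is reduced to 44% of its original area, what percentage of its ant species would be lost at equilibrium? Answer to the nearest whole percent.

z = ln(92/19) / ln(163.1/0.556) = 1.5773 / 5.6814 = 0.2776
S_new/S_old = (A_new/A_old)^z = 0.44^0.2776 = exp(0.2776 × -0.8210) = 0.7962
Fraction lost = 1 − 0.7962 = 0.2038

20%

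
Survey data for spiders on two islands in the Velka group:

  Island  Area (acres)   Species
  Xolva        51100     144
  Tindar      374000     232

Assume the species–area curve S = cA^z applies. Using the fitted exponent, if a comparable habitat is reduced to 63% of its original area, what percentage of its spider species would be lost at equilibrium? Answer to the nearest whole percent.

10%

z = ln(232/144) / ln(374000/51100) = 0.4769 / 1.9905 = 0.2396
S_new/S_old = (A_new/A_old)^z = 0.63^0.2396 = exp(0.2396 × -0.4620) = 0.8952
Fraction lost = 1 − 0.8952 = 0.1048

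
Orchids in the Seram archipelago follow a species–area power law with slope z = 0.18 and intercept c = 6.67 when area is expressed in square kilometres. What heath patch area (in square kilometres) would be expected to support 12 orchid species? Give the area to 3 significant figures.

12 = 6.67 × A^0.18  ⇒  A^0.18 = 12/6.67 = 1.799
ln A = ln(1.799) / 0.18 = 0.5873 / 0.18 = 3.2627
A = e^3.2627 ≈ 26.12 square kilometres

26.1 square kilometres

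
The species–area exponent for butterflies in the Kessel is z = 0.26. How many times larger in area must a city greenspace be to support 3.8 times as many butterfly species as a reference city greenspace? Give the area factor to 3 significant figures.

(A₂/A₁)^0.26 = 3.8, so A₂/A₁ = 3.8^(1/0.26) = 3.8^3.846
ln(A₂/A₁) = ln 3.8 / 0.26 = 1.3350 / 0.26 = 5.1346
A₂/A₁ = e^5.1346 ≈ 169.8

170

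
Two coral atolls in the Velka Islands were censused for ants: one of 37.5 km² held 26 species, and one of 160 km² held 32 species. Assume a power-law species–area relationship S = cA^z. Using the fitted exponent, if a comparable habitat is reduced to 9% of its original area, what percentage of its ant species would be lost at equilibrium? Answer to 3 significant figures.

z = ln(32/26) / ln(160/37.5) = 0.2076 / 1.4508 = 0.1431
S_new/S_old = (A_new/A_old)^z = 0.09^0.1431 = exp(0.1431 × -2.4079) = 0.7085
Fraction lost = 1 − 0.7085 = 0.2915

29.2%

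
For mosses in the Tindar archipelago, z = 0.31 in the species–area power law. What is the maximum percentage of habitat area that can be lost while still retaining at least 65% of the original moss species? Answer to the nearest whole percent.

75%

Need (A_new/A_old)^0.31 = 0.65, so A_new/A_old = 0.65^(1/0.31) = 0.65^3.226
ln(A_new/A_old) = ln 0.65 / 0.31 = -0.4308 / 0.31 = -1.3896
A_new/A_old = e^-1.3896 ≈ 0.2492
Fraction that can be lost = 1 − 0.2492 = 0.7508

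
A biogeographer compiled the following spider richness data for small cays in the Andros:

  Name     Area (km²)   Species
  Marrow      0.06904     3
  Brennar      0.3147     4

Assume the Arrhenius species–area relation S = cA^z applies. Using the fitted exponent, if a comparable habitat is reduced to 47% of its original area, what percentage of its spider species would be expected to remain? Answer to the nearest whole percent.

87%

z = ln(4/3) / ln(0.3147/0.06904) = 0.2877 / 1.5169 = 0.1896
S_new/S_old = (A_new/A_old)^z = 0.47^0.1896 = exp(0.1896 × -0.7550) = 0.8666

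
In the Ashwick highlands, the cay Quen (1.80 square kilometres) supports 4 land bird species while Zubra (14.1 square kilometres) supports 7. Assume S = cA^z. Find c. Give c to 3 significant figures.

3.41

z = ln(S₂/S₁) / ln(A₂/A₁) = ln(7/4) / ln(14.1/1.8) = 0.5596 / 2.0584 = 0.2719
c = S₁ / A₁^z = 4 / 1.8^0.2719 = 4 / 1.173 = 3.409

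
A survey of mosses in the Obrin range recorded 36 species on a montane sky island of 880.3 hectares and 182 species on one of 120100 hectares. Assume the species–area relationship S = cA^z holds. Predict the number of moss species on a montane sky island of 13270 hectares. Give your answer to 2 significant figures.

88

z = ln(182/36) / ln(120100/880.3) = 1.6205 / 4.9158 = 0.3296
c = 36 / 880.3^0.3296 = 36 / 9.347 = 3.851
S₃ = 3.851 × 13270^0.3296 = 3.851 × 22.86 ≈ 88.05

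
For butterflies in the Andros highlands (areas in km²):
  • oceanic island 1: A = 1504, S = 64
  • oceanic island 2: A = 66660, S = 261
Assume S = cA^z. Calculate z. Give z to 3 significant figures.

Taking logs: ln S = ln c + z ln A, so z = (ln S₂ − ln S₁)/(ln A₂ − ln A₁).
z = ln(261/64) / ln(66660/1504) = ln(4.078) / ln(44.32) = 1.4056 / 3.7915 = 0.3707

0.371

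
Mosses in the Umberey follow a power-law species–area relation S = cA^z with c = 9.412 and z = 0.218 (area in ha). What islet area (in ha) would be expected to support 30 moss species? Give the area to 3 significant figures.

30 = 9.412 × A^0.218  ⇒  A^0.218 = 30/9.412 = 3.187
ln A = ln(3.187) / 0.218 = 1.1592 / 0.218 = 5.3175
A = e^5.3175 ≈ 203.9 ha

204 ha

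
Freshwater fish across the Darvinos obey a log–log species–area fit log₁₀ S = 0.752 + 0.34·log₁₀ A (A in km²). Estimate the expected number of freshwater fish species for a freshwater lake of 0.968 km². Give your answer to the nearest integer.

S = 5.649 × 0.968^0.34
ln S = ln 5.649 + 0.34 × ln 0.968 = 1.7315 + 0.34 × -0.0325 = 1.7205
S = e^1.7205 ≈ 5.587

6 species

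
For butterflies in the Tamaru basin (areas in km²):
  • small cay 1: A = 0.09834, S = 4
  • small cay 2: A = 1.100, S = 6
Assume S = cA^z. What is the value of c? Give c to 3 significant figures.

5.90

z = ln(S₂/S₁) / ln(A₂/A₁) = ln(6/4) / ln(1.1/0.09834) = 0.4055 / 2.4146 = 0.1679
c = S₁ / A₁^z = 4 / 0.09834^0.1679 = 4 / 0.6774 = 5.905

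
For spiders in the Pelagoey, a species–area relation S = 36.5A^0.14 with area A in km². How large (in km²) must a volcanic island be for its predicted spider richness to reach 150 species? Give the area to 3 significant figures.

150 = 36.5 × A^0.14  ⇒  A^0.14 = 150/36.5 = 4.11
ln A = ln(4.11) / 0.14 = 1.4133 / 0.14 = 10.0952
A = e^10.0952 ≈ 24226 km²

24200 km²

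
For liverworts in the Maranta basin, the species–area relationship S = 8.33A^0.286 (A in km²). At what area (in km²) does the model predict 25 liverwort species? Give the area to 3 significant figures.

25 = 8.33 × A^0.286  ⇒  A^0.286 = 25/8.33 = 3.001
ln A = ln(3.001) / 0.286 = 1.0990 / 0.286 = 3.8427
A = e^3.8427 ≈ 46.65 km²

46.7 km²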